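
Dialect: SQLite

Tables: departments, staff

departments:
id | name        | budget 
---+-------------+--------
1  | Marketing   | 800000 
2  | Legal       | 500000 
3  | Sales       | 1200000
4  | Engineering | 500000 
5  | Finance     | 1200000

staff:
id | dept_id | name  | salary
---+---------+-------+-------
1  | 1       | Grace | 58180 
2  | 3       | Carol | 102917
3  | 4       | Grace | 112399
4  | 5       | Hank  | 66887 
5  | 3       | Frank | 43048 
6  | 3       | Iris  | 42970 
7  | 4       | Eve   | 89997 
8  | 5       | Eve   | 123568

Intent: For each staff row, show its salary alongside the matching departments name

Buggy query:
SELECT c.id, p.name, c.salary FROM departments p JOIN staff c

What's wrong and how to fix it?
Bug: JOIN with no ON clause produces a cartesian product; every staff row pairs with every departments row

Fix: Add ON c.dept_id = p.id to the JOIN

Corrected query:
SELECT c.id, p.name, c.salary FROM departments p JOIN staff c ON c.dept_id = p.id

Result:
id | name        | salary
---+-------------+-------
1  | Marketing   | 58180 
2  | Sales       | 102917
3  | Engineering | 112399
4  | Finance     | 66887 
5  | Sales       | 43048 
6  | Sales       | 42970 
7  | Engineering | 89997 
8  | Finance     | 123568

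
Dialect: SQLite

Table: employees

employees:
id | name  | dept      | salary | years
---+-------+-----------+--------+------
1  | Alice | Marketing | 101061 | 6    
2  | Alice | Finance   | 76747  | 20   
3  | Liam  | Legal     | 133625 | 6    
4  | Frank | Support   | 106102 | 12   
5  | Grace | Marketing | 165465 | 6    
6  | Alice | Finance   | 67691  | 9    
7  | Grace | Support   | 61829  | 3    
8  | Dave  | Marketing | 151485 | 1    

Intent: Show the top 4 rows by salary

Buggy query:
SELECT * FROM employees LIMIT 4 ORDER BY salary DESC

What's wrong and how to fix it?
Bug: LIMIT must come after ORDER BY

Fix: Swap the clauses: ORDER BY first, then LIMIT

Corrected query:
SELECT * FROM employees ORDER BY salary DESC LIMIT 4

Result:
id | name  | dept      | salary | years
---+-------+-----------+--------+------
5  | Grace | Marketing | 165465 | 6    
8  | Dave  | Marketing | 151485 | 1    
3  | Liam  | Legal     | 133625 | 6    
4  | Frank | Support   | 106102 | 12   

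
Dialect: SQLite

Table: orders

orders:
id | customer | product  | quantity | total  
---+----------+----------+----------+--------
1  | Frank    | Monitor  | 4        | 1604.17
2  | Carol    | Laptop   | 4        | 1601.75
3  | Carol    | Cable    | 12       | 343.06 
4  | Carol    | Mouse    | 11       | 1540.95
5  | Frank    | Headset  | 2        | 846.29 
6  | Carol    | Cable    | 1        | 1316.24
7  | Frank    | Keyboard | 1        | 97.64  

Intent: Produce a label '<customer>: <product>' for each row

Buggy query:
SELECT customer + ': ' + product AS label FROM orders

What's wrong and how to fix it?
Bug: '+' is numeric addition; on text columns SQLite converts them to 0 instead of concatenating

Fix: Replace + with || to concatenate text

Corrected query:
SELECT customer || ': ' || product AS label FROM orders

Result:
label          
---------------
Frank: Monitor 
Carol: Laptop  
Carol: Cable   
Carol: Mouse   
Frank: Headset 
Carol: Cable   
Frank: Keyboard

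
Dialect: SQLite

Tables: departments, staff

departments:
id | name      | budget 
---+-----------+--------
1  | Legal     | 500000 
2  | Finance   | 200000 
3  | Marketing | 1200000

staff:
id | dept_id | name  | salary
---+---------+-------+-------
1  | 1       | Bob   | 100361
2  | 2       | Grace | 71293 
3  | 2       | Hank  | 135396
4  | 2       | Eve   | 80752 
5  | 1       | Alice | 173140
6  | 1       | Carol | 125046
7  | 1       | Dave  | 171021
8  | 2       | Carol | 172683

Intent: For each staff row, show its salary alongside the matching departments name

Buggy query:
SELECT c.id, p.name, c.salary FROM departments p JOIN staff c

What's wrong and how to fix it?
Bug: JOIN with no ON clause produces a cartesian product; every staff row pairs with every departments row

Fix: Specify the join condition linking the foreign key to the parent id

Corrected query:
SELECT c.id, p.name, c.salary FROM departments p JOIN staff c ON c.dept_id = p.id

Result:
id | name    | salary
---+---------+-------
1  | Legal   | 100361
2  | Finance | 71293 
3  | Finance | 135396
4  | Finance | 80752 
5  | Legal   | 173140
6  | Legal   | 125046
7  | Legal   | 171021
8  | Finance | 172683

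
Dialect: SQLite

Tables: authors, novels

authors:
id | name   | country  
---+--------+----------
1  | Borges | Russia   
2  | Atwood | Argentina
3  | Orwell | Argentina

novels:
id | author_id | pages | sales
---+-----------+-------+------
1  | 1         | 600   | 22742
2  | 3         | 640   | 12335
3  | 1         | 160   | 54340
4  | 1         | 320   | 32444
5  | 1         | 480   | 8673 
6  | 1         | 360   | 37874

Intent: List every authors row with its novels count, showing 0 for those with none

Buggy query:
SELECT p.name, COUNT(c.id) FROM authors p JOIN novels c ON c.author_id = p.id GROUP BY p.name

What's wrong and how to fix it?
Bug: INNER JOIN drops authors rows that have no matching novels rows

Fix: Use LEFT JOIN so parents without children still appear (COUNT(c.id) gives 0)

Corrected query:
SELECT p.name, COUNT(c.id) FROM authors p LEFT JOIN novels c ON c.author_id = p.id GROUP BY p.name

Result:
name   | COUNT(c.id)
-------+------------
Atwood | 0          
Borges | 5          
Orwell | 1          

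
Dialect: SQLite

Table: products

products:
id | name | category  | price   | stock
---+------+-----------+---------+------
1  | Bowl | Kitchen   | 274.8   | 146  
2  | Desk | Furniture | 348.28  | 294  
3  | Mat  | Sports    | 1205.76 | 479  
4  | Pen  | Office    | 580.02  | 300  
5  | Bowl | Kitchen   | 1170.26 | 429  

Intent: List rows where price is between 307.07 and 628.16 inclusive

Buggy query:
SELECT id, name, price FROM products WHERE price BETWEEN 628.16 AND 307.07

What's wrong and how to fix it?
Bug: The bounds are reversed; BETWEEN a AND b requires a <= b to match anything

Fix: Swap the bounds so the smaller value comes first

Corrected query:
SELECT id, name, price FROM products WHERE price BETWEEN 307.07 AND 628.16

Result:
id | name | price 
---+------+-------
2  | Desk | 348.28
4  | Pen  | 580.02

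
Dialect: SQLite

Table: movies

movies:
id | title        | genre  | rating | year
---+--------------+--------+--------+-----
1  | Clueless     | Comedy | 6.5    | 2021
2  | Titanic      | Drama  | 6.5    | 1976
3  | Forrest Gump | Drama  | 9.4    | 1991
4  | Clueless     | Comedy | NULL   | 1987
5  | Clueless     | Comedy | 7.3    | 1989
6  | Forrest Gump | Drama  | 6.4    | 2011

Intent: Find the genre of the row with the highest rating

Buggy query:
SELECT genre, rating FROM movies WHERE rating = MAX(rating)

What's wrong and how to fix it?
Bug: MAX(rating) is an aggregate and cannot be used directly in WHERE

Fix: Use a subquery: WHERE rating = (SELECT MAX(rating) FROM movies)

Corrected query:
SELECT genre, rating FROM movies WHERE rating = (SELECT MAX(rating) FROM movies)

Result:
genre | rating
------+-------
Drama | 9.4   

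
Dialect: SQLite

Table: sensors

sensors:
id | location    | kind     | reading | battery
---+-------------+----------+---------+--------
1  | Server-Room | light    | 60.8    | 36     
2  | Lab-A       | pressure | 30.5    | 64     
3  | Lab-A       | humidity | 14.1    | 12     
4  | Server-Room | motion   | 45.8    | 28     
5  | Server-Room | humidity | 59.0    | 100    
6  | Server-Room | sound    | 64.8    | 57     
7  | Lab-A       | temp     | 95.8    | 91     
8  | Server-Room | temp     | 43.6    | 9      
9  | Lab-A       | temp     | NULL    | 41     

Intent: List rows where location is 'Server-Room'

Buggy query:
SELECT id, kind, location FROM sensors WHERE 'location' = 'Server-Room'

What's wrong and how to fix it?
Bug: Single quotes denote string literals in SQL; the column name is being compared as a constant string

Fix: Reference the column as location without single quotes

Corrected query:
SELECT id, kind, location FROM sensors WHERE location = 'Server-Room'

Result:
id | kind     | location   
---+----------+------------
1  | light    | Server-Room
4  | motion   | Server-Room
5  | humidity | Server-Room
6  | sound    | Server-Room
8  | temp     | Server-Room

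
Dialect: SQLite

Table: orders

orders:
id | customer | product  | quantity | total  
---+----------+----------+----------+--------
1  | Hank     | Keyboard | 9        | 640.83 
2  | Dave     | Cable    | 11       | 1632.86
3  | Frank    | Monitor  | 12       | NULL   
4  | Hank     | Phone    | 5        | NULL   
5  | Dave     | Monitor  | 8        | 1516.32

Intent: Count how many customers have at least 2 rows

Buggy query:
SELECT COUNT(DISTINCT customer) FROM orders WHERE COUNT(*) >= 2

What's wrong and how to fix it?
Bug: WHERE filters individual rows, not groups, so a group-level COUNT is invalid there

Fix: Use a subquery that GROUPs and filters with HAVING, then count its rows

Corrected query:
SELECT COUNT(*) FROM (SELECT customer FROM orders GROUP BY customer HAVING COUNT(*) >= 2)

Result:
COUNT(*)
--------
2       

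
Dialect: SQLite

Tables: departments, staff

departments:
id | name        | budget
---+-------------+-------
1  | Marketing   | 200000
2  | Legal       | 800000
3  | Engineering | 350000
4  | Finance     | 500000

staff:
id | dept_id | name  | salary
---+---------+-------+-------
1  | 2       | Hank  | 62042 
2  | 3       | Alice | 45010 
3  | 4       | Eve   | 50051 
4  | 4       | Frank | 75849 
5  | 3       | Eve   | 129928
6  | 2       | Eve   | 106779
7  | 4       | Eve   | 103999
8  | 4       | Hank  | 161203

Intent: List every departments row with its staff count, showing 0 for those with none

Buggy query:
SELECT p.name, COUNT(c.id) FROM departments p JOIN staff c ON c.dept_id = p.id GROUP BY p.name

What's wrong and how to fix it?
Bug: INNER JOIN drops departments rows that have no matching staff rows

Fix: Use LEFT JOIN so parents without children still appear (COUNT(c.id) gives 0)

Corrected query:
SELECT p.name, COUNT(c.id) FROM departments p LEFT JOIN staff c ON c.dept_id = p.id GROUP BY p.name

Result:
name        | COUNT(c.id)
------------+------------
Engineering | 2          
Finance     | 4          
Legal       | 2          
Marketing   | 0          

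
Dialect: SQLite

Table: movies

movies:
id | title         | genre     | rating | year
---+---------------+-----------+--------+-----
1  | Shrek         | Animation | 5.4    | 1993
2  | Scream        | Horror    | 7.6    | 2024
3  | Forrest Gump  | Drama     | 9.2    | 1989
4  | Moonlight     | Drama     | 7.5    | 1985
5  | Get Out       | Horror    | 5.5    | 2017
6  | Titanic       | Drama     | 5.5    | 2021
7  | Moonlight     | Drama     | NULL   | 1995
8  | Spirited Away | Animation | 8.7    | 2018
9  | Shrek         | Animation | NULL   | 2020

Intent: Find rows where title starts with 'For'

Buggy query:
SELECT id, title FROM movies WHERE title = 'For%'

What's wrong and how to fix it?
Bug: '=' compares the literal string including the % character; pattern matching needs LIKE

Fix: Replace '=' with LIKE so 'For%' is treated as a pattern

Corrected query:
SELECT id, title FROM movies WHERE title LIKE 'For%'

Result:
id | title       
---+-------------
3  | Forrest Gump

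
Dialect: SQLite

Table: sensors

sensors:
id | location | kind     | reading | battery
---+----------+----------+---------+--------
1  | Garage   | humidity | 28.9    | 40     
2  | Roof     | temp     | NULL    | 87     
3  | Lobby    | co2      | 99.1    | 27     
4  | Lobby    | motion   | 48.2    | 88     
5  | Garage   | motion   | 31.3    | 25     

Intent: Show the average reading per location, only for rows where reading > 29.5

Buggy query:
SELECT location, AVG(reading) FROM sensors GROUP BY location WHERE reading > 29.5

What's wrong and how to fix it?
Bug: WHERE cannot follow GROUP BY

Fix: Place WHERE between FROM and GROUP BY

Corrected query:
SELECT location, AVG(reading) FROM sensors WHERE reading > 29.5 GROUP BY location

Result:
location | AVG(reading)
---------+-------------
Garage   | 31.3        
Lobby    | 73.65       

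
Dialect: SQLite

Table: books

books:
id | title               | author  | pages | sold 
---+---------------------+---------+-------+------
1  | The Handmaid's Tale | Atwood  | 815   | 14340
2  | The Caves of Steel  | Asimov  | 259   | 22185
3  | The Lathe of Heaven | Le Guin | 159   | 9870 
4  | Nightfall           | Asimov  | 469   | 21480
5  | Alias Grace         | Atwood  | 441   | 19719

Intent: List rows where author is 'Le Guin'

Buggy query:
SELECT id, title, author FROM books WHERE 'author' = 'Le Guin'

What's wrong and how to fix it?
Bug: Single quotes denote string literals in SQL; the column name is being compared as a constant string

Fix: Remove the quotes around the column name (or use double quotes for an identifier)

Corrected query:
SELECT id, title, author FROM books WHERE author = 'Le Guin'

Result:
id | title               | author 
---+---------------------+--------
3  | The Lathe of Heaven | Le Guin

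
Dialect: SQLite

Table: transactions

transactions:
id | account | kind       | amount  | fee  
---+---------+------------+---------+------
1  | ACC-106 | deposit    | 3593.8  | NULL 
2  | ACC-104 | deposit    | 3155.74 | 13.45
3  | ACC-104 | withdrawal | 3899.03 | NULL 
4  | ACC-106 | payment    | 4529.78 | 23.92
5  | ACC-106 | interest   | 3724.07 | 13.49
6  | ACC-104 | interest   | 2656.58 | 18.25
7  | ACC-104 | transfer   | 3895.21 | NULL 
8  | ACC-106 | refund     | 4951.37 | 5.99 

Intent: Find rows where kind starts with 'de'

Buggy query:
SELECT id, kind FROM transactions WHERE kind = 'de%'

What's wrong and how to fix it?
Bug: Wildcards only work with LIKE; '=' treats '%' as a literal character

Fix: Use LIKE for wildcard pattern matching

Corrected query:
SELECT id, kind FROM transactions WHERE kind LIKE 'de%'

Result:
id | kind   
---+--------
1  | deposit
2  | deposit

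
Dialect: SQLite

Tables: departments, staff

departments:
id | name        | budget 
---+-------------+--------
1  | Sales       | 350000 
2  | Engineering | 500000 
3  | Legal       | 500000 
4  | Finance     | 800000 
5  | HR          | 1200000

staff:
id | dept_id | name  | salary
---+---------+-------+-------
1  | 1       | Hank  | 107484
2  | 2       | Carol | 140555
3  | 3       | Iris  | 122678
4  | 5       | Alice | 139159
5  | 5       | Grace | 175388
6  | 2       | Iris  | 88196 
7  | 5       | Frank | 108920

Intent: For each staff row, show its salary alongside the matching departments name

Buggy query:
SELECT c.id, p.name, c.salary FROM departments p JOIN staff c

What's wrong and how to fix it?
Bug: Missing join condition: each staff row is matched to all departments rows instead of just its own

Fix: Add ON c.dept_id = p.id to the JOIN

Corrected query:
SELECT c.id, p.name, c.salary FROM departments p JOIN staff c ON c.dept_id = p.id

Result:
id | name        | salary
---+-------------+-------
1  | Sales       | 107484
2  | Engineering | 140555
3  | Legal       | 122678
4  | HR          | 139159
5  | HR          | 175388
6  | Engineering | 88196 
7  | HR          | 108920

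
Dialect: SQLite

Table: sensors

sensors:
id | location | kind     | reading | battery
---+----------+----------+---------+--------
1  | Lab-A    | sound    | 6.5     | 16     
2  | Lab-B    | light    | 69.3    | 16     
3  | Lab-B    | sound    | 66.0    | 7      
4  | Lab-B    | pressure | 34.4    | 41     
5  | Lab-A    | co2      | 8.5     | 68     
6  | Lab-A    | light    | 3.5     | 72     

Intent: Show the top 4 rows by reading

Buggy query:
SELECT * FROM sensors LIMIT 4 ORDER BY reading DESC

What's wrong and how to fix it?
Bug: ORDER BY cannot follow LIMIT; LIMIT is the final clause

Fix: Sort with ORDER BY, then apply LIMIT

Corrected query:
SELECT * FROM sensors ORDER BY reading DESC LIMIT 4

Result:
id | location | kind     | reading | battery
---+----------+----------+---------+--------
2  | Lab-B    | light    | 69.3    | 16     
3  | Lab-B    | sound    | 66      | 7      
4  | Lab-B    | pressure | 34.4    | 41     
5  | Lab-A    | co2      | 8.5     | 68     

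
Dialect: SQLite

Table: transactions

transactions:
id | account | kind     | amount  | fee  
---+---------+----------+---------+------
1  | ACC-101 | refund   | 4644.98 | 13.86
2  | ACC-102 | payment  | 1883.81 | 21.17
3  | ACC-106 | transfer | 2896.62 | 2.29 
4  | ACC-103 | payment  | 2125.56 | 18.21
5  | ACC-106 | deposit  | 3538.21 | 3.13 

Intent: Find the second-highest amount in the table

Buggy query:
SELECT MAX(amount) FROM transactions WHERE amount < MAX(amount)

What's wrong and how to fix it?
Bug: The inner MAX is an aggregate inside WHERE, which is not allowed

Fix: Compute the overall MAX in a subquery, then take MAX of rows below it

Corrected query:
SELECT MAX(amount) FROM transactions WHERE amount < (SELECT MAX(amount) FROM transactions)

Result:
MAX(amount)
-----------
3538.21    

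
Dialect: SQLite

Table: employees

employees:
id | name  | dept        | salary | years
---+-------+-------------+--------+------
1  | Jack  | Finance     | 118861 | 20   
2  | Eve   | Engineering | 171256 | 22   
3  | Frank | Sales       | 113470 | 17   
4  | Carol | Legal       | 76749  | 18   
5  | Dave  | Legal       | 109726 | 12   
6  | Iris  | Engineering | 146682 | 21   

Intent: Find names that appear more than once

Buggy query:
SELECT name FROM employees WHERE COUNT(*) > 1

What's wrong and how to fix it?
Bug: COUNT(*) is an aggregate and cannot be used in WHERE

Fix: GROUP BY name, then filter groups with HAVING COUNT(*) > 1

Corrected query:
SELECT name FROM employees GROUP BY name HAVING COUNT(*) > 1

Result:
(no rows)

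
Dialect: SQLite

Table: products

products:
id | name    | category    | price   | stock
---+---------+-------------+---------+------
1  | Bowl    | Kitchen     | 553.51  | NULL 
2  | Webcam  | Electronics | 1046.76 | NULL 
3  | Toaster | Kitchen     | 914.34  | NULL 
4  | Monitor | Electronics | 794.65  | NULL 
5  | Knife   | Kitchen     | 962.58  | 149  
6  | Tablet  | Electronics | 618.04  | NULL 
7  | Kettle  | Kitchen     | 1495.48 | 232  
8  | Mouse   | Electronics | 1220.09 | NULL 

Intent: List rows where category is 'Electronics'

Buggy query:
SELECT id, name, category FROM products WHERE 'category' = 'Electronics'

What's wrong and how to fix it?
Bug: 'category' in single quotes is a string literal, not the column; the comparison is literal-vs-literal and never true

Fix: Reference the column as category without single quotes

Corrected query:
SELECT id, name, category FROM products WHERE category = 'Electronics'

Result:
id | name    | category   
---+---------+------------
2  | Webcam  | Electronics
4  | Monitor | Electronics
6  | Tablet  | Electronics
8  | Mouse   | Electronics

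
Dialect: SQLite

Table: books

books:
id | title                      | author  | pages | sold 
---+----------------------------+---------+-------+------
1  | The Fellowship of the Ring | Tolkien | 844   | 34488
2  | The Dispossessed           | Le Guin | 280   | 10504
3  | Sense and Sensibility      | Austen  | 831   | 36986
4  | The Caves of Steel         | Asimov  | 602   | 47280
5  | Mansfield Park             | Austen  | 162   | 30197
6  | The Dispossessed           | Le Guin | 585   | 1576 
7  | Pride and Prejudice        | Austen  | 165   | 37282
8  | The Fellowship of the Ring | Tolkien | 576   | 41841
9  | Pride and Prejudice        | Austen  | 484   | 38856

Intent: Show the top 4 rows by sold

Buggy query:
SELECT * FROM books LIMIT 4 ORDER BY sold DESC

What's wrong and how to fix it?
Bug: LIMIT must come after ORDER BY

Fix: Swap the clauses: ORDER BY first, then LIMIT

Corrected query:
SELECT * FROM books ORDER BY sold DESC LIMIT 4

Result:
id | title                      | author  | pages | sold 
---+----------------------------+---------+-------+------
4  | The Caves of Steel         | Asimov  | 602   | 47280
8  | The Fellowship of the Ring | Tolkien | 576   | 41841
9  | Pride and Prejudice        | Austen  | 484   | 38856
7  | Pride and Prejudice        | Austen  | 165   | 37282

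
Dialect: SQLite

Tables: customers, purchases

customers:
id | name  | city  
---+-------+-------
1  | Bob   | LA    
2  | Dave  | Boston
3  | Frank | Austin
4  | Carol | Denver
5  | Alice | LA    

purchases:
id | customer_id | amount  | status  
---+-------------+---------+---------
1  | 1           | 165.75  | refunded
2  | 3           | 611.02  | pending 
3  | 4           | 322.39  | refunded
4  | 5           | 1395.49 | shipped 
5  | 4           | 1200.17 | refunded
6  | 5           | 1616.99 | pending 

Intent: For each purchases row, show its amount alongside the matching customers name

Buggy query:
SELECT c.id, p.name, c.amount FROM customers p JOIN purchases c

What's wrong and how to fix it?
Bug: Missing join condition: each purchases row is matched to all customers rows instead of just its own

Fix: Add ON c.customer_id = p.id to the JOIN

Corrected query:
SELECT c.id, p.name, c.amount FROM customers p JOIN purchases c ON c.customer_id = p.id

Result:
id | name  | amount 
---+-------+--------
1  | Bob   | 165.75 
2  | Frank | 611.02 
3  | Carol | 322.39 
4  | Alice | 1395.49
5  | Carol | 1200.17
6  | Alice | 1616.99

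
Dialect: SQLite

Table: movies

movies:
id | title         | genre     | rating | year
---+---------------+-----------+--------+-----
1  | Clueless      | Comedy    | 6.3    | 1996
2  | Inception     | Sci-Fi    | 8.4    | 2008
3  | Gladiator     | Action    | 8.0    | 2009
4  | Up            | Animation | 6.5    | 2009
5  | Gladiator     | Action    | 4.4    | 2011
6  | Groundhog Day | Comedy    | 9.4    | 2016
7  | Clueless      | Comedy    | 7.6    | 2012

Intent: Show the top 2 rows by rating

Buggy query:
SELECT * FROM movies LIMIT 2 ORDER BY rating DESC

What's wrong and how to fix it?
Bug: LIMIT must come after ORDER BY

Fix: Swap the clauses: ORDER BY first, then LIMIT

Corrected query:
SELECT * FROM movies ORDER BY rating DESC LIMIT 2

Result:
id | title         | genre  | rating | year
---+---------------+--------+--------+-----
6  | Groundhog Day | Comedy | 9.4    | 2016
2  | Inception     | Sci-Fi | 8.4    | 2008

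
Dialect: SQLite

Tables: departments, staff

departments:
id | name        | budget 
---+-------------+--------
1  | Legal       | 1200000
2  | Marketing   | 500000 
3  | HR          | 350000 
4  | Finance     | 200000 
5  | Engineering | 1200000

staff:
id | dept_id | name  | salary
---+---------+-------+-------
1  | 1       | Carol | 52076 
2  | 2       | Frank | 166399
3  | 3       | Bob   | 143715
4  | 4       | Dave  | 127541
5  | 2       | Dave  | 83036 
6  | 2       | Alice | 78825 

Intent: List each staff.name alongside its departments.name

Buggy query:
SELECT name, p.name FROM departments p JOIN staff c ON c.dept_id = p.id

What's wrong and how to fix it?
Bug: Both tables have a 'name' column; the unqualified reference is ambiguous

Fix: Qualify the column with its table alias (c.name)

Corrected query:
SELECT c.name, p.name FROM departments p JOIN staff c ON c.dept_id = p.id

Result:
name  | name     
------+----------
Carol | Legal    
Frank | Marketing
Bob   | HR       
Dave  | Finance  
Dave  | Marketing
Alice | Marketing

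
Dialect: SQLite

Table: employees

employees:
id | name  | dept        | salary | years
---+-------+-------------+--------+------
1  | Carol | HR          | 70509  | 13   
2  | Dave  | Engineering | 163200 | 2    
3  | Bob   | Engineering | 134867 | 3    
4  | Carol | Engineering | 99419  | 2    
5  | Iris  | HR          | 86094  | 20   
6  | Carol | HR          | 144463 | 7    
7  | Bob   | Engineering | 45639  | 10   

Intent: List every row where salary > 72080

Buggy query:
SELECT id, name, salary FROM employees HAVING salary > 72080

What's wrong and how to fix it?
Bug: This is a non-aggregate query (no GROUP BY, no aggregates), so in SQLite the HAVING clause is invalid here; a row-level condition belongs in WHERE

Fix: Replace HAVING with WHERE since the condition applies to individual rows

Corrected query:
SELECT id, name, salary FROM employees WHERE salary > 72080

Result:
id | name  | salary
---+-------+-------
2  | Dave  | 163200
3  | Bob   | 134867
4  | Carol | 99419 
5  | Iris  | 86094 
6  | Carol | 144463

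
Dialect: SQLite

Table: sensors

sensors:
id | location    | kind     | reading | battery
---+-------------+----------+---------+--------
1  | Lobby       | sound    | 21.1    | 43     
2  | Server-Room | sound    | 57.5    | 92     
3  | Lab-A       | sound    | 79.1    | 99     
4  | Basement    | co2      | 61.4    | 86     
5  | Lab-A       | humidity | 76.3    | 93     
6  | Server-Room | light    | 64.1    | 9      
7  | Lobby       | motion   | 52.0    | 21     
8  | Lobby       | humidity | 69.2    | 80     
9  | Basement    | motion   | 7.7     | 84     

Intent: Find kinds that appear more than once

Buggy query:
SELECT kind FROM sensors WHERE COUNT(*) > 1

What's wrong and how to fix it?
Bug: COUNT(*) is an aggregate and cannot be used in WHERE

Fix: GROUP BY kind, then filter groups with HAVING COUNT(*) > 1

Corrected query:
SELECT kind FROM sensors GROUP BY kind HAVING COUNT(*) > 1

Result:
kind    
--------
humidity
motion  
sound   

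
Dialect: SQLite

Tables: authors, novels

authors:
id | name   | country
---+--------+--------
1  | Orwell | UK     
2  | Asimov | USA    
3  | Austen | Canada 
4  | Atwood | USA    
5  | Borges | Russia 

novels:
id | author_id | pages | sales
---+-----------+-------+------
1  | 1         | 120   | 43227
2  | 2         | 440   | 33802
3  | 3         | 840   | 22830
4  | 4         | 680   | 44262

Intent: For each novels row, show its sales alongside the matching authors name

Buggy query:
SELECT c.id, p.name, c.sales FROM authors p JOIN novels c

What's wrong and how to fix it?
Bug: JOIN with no ON clause produces a cartesian product; every novels row pairs with every authors row

Fix: Specify the join condition linking the foreign key to the parent id

Corrected query:
SELECT c.id, p.name, c.sales FROM authors p JOIN novels c ON c.author_id = p.id

Result:
id | name   | sales
---+--------+------
1  | Orwell | 43227
2  | Asimov | 33802
3  | Austen | 22830
4  | Atwood | 44262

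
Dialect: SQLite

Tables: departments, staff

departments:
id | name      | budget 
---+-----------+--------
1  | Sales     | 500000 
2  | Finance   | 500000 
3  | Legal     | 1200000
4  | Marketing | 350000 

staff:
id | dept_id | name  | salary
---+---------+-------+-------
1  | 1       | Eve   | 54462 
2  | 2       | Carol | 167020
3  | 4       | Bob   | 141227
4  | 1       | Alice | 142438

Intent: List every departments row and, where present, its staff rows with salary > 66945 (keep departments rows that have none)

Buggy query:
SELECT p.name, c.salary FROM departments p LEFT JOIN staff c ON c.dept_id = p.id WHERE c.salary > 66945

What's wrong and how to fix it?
Bug: A WHERE condition on the right-hand table after LEFT JOIN drops unmatched parents

Fix: Put 'c.salary > 66945' in the JOIN's ON clause instead of WHERE

Corrected query:
SELECT p.name, c.salary FROM departments p LEFT JOIN staff c ON c.dept_id = p.id AND c.salary > 66945

Result:
name      | salary
----------+-------
Sales     | 142438
Finance   | 167020
Legal     | NULL  
Marketing | 141227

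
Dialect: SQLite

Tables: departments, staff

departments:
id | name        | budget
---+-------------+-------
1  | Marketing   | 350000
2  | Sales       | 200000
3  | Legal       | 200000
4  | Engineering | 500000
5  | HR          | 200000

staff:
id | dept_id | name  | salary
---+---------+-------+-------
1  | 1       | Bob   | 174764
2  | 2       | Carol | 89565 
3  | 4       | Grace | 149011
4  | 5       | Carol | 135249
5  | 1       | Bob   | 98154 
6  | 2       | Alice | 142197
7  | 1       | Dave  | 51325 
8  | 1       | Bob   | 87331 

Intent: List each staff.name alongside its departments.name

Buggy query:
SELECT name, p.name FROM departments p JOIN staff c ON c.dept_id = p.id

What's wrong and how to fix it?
Bug: 'name' exists in both joined tables, so the database can't tell which one is meant

Fix: Prefix ambiguous columns with the table alias

Corrected query:
SELECT c.name, p.name FROM departments p JOIN staff c ON c.dept_id = p.id

Result:
name  | name       
------+------------
Bob   | Marketing  
Carol | Sales      
Grace | Engineering
Carol | HR         
Bob   | Marketing  
Alice | Sales      
Dave  | Marketing  
Bob   | Marketing  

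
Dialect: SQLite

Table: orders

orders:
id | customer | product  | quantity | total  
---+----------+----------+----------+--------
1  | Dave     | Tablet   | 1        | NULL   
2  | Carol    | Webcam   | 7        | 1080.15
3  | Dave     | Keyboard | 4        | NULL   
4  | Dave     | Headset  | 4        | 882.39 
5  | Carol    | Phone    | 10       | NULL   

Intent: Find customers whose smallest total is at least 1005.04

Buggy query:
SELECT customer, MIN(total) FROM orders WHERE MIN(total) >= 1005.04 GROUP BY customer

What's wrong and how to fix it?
Bug: Aggregates like MIN are computed per group after WHERE runs

Fix: Replace WHERE with HAVING after the GROUP BY

Corrected query:
SELECT customer, MIN(total) FROM orders GROUP BY customer HAVING MIN(total) >= 1005.04

Result:
customer | MIN(total)
---------+-----------
Carol    | 1080.15   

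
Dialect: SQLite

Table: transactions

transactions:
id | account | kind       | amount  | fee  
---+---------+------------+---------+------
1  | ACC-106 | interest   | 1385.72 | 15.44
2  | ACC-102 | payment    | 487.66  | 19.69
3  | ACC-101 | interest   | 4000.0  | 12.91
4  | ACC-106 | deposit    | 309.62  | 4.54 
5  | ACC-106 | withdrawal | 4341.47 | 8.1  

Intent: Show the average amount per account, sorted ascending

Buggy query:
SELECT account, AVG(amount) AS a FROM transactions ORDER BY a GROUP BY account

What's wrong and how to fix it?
Bug: GROUP BY must precede ORDER BY

Fix: Reorder: SELECT … FROM … GROUP BY … ORDER BY …

Corrected query:
SELECT account, AVG(amount) AS a FROM transactions GROUP BY account ORDER BY a

Result:
account | a      
--------+--------
ACC-102 | 487.66 
ACC-106 | 2012.27
ACC-101 | 4000   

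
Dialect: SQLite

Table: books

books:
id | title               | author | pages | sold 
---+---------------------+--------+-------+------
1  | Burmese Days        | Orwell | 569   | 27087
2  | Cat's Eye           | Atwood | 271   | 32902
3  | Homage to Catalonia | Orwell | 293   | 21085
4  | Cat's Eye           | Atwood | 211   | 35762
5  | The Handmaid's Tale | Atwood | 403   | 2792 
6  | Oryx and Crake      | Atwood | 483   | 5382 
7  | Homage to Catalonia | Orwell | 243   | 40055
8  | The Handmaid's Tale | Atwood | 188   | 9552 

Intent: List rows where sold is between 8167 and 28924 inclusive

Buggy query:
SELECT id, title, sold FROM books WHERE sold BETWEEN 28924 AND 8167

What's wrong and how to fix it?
Bug: BETWEEN expects the lower bound first; with 28924 AND 8167 the range is empty

Fix: Swap the bounds so the smaller value comes first

Corrected query:
SELECT id, title, sold FROM books WHERE sold BETWEEN 8167 AND 28924

Result:
id | title               | sold 
---+---------------------+------
1  | Burmese Days        | 27087
3  | Homage to Catalonia | 21085
8  | The Handmaid's Tale | 9552 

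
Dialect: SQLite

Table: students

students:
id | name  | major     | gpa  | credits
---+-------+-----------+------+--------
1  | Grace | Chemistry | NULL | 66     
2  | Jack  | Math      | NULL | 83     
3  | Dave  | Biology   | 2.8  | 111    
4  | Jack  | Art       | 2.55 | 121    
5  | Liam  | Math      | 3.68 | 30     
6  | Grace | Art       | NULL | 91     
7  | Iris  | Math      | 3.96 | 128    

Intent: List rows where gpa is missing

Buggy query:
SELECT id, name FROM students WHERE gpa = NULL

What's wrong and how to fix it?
Bug: Comparing to NULL with '=' never matches; NULL = NULL is unknown, not true

Fix: Use IS NULL to test for NULL

Corrected query:
SELECT id, name FROM students WHERE gpa IS NULL

Result:
id | name 
---+------
1  | Grace
2  | Jack 
6  | Grace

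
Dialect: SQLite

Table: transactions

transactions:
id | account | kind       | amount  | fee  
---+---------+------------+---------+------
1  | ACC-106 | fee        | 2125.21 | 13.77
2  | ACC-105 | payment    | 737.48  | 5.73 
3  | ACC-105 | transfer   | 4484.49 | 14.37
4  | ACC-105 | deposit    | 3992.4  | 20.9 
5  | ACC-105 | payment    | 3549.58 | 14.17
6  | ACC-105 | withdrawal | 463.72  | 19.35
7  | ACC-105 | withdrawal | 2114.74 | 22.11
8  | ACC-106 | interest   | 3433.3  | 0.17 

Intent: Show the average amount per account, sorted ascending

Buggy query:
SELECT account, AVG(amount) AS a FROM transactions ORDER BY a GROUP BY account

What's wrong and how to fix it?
Bug: ORDER BY appears before GROUP BY; SQL clause order requires GROUP BY first

Fix: Move ORDER BY to the end, after GROUP BY

Corrected query:
SELECT account, AVG(amount) AS a FROM transactions GROUP BY account ORDER BY a

Result:
account | a          
--------+------------
ACC-105 | 2557.068333
ACC-106 | 2779.255   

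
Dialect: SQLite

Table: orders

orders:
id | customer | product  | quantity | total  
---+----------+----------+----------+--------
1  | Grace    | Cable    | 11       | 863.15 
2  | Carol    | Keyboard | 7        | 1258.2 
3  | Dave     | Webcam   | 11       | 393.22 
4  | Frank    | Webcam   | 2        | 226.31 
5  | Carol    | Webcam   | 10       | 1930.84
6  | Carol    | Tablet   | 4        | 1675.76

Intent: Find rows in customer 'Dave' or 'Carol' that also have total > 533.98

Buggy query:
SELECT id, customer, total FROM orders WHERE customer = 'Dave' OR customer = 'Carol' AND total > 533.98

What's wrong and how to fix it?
Bug: Without parentheses, AND is evaluated before OR, so the total filter only applies to the 'Carol' branch

Fix: Group the OR with parentheses (or use IN), then AND the threshold

Corrected query:
SELECT id, customer, total FROM orders WHERE (customer = 'Dave' OR customer = 'Carol') AND total > 533.98

Result:
id | customer | total  
---+----------+--------
2  | Carol    | 1258.2 
5  | Carol    | 1930.84
6  | Carol    | 1675.76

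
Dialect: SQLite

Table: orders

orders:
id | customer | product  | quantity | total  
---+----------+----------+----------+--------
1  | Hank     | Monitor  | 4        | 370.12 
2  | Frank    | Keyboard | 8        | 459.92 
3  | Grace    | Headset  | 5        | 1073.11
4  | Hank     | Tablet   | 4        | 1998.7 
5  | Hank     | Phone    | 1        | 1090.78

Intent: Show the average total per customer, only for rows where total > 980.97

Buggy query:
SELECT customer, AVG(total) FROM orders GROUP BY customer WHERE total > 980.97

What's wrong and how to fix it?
Bug: WHERE cannot follow GROUP BY

Fix: Place WHERE between FROM and GROUP BY

Corrected query:
SELECT customer, AVG(total) FROM orders WHERE total > 980.97 GROUP BY customer

Result:
customer | AVG(total)
---------+-----------
Grace    | 1073.11   
Hank     | 1544.74   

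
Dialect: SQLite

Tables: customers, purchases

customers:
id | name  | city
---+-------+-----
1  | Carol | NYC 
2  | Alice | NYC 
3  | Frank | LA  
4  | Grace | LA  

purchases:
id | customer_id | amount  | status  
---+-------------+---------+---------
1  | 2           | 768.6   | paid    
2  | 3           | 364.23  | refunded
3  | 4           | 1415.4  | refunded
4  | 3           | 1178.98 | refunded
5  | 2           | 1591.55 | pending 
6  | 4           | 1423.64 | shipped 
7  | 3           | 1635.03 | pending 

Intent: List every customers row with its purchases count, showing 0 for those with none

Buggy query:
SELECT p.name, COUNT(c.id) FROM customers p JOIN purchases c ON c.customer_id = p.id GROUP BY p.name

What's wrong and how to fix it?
Bug: An inner join excludes parents with zero children

Fix: Use LEFT JOIN so parents without children still appear (COUNT(c.id) gives 0)

Corrected query:
SELECT p.name, COUNT(c.id) FROM customers p LEFT JOIN purchases c ON c.customer_id = p.id GROUP BY p.name

Result:
name  | COUNT(c.id)
------+------------
Alice | 2          
Carol | 0          
Frank | 3          
Grace | 2          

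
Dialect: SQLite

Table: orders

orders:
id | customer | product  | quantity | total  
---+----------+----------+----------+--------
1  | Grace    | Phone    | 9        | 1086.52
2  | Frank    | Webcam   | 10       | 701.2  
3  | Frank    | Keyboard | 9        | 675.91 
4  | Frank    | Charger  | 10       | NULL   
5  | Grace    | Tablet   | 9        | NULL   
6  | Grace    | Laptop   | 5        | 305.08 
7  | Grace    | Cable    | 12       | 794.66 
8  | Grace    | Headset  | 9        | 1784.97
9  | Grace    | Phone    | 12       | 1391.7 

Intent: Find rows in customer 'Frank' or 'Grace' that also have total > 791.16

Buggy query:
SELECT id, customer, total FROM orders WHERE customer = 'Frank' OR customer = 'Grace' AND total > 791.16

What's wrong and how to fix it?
Bug: AND binds tighter than OR, so this parses as customer = 'Frank' OR (customer = 'Grace' AND total > 791.16)

Fix: Add parentheses around the OR so the AND applies to both alternatives

Corrected query:
SELECT id, customer, total FROM orders WHERE (customer = 'Frank' OR customer = 'Grace') AND total > 791.16

Result:
id | customer | total  
---+----------+--------
1  | Grace    | 1086.52
7  | Grace    | 794.66 
8  | Grace    | 1784.97
9  | Grace    | 1391.7 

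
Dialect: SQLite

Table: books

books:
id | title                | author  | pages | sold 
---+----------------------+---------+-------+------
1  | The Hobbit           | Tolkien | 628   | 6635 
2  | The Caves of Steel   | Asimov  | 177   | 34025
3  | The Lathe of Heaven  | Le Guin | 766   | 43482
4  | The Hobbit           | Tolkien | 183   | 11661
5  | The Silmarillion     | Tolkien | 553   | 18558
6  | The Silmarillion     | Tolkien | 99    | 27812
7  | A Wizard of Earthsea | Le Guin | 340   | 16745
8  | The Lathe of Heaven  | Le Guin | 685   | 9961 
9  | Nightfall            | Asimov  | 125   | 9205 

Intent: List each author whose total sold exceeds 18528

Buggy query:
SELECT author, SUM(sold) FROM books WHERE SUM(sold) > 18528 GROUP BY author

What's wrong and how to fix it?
Bug: WHERE runs before GROUP BY, so aggregates aren't available there

Fix: Move the aggregate condition to a HAVING clause

Corrected query:
SELECT author, SUM(sold) FROM books GROUP BY author HAVING SUM(sold) > 18528

Result:
author  | SUM(sold)
--------+----------
Asimov  | 43230    
Le Guin | 70188    
Tolkien | 64666    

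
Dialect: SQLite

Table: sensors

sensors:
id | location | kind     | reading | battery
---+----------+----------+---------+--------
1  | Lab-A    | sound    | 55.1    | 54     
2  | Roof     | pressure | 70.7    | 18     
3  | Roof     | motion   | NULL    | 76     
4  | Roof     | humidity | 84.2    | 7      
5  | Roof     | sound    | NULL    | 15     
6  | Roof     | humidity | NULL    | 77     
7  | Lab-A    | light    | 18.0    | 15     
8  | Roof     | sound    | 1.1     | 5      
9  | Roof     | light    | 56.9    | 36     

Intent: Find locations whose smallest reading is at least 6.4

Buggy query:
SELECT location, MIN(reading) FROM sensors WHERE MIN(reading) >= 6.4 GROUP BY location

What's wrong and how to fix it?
Bug: MIN() in WHERE is a misuse of aggregate

Fix: Use HAVING for the per-group MIN condition

Corrected query:
SELECT location, MIN(reading) FROM sensors GROUP BY location HAVING MIN(reading) >= 6.4

Result:
location | MIN(reading)
---------+-------------
Lab-A    | 18          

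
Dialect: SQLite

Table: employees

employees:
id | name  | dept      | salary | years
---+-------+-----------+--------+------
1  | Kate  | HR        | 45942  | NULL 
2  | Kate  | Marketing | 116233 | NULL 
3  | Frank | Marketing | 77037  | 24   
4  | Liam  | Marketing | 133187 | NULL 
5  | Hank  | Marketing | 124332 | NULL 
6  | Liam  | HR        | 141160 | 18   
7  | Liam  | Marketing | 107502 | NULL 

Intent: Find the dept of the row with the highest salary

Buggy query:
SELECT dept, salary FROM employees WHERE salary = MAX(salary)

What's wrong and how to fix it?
Bug: WHERE is evaluated per row; an aggregate over the whole table isn't defined there

Fix: Use a subquery: WHERE salary = (SELECT MAX(salary) FROM employees)

Corrected query:
SELECT dept, salary FROM employees WHERE salary = (SELECT MAX(salary) FROM employees)

Result:
dept | salary
-----+-------
HR   | 141160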